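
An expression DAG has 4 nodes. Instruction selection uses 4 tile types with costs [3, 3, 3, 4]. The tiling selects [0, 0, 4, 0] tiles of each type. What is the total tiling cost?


Total cost = sum(count_i * cost_i)
= 0*3 + 0*3 + 4*3 + 0*4
= 12

12


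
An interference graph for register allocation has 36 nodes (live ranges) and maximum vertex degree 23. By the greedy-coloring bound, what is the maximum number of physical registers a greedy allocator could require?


Greedy coloring never needs more than (max_degree + 1) colors: when coloring a vertex, at most max_degree neighbors are already colored.
Upper bound = 23 + 1 = 24

24


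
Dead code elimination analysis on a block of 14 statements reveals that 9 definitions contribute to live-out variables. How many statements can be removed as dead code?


Dead code = total statements - live definitions
= 14 - 9 = 5

5


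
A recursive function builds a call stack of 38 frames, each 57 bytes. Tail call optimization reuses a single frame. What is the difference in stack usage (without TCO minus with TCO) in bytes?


Without TCO: 38 * 57 = 2166 bytes
With TCO: reuse 1 frame = 57 bytes
Savings = 2166 - 57 = 2109

2109


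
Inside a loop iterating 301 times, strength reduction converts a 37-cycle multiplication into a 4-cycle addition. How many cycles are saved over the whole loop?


Per-iteration saving = 37 - 4 = 33
Total saved = 301 * 33 = 9933

9933


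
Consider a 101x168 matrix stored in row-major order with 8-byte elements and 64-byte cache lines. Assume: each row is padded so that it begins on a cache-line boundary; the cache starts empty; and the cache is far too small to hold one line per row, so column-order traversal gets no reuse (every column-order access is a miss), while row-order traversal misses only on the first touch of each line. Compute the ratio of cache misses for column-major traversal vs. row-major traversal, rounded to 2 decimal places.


Each row occupies 168 * 8 = 1344 bytes and starts on a line boundary, so it spans ceil(1344 / 64) = 21 cache lines.
Row-major traversal misses (one per line touched): 101 * ceil(168 * 8 / 64) = 2121
Column-major traversal misses (no reuse, every access misses): 101 * 168 = 16968
Ratio = 16968 / 2121 = 8.0

8.0


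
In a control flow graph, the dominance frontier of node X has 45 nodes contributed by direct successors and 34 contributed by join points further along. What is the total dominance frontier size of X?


DF(X) = direct successor contributions + join point contributions
= 45 + 34 = 79

79


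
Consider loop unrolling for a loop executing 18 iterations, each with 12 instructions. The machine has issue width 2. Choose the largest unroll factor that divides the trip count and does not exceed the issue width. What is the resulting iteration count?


Largest divisor of 18 <= 2 is 2
New iterations = 18 / 2 = 9

9


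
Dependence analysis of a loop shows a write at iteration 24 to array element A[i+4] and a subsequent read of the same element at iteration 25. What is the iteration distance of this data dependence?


Distance = read iteration - write iteration
= 25 - 24 = 1

1


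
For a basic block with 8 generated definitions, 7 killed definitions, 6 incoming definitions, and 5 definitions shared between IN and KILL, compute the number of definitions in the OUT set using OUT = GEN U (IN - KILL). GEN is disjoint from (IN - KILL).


IN - KILL: 6 - 5 = 1 surviving definitions
OUT = GEN + surviving = 8 + 1 = 9

9


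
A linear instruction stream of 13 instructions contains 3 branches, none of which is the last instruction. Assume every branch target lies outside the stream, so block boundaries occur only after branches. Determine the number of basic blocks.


With no in-sequence branch targets, the leaders are the first instruction plus the instruction after each branch.
Number of basic blocks = branches + 1
= 3 + 1 = 4

4


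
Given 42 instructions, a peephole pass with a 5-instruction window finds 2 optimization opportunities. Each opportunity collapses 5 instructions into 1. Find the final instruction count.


Each match removes 4 instructions.
Total removed = 2 * 4 = 8
Remaining = 42 - 8 = 34

34


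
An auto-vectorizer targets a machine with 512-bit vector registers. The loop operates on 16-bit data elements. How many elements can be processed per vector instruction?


Width = SIMD bits / data type bits
= 512 / 16 = 32

32


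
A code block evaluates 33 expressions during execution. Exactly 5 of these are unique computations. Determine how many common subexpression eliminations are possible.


CSE count = total expressions - unique expressions
= 33 - 5 = 28

28


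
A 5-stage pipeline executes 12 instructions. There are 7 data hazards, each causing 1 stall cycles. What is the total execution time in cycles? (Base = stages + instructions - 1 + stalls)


Base cycles = 5 + 12 - 1 = 16
Total stalls = 7 * 1 = 7
Total = 16 + 7 = 23

23


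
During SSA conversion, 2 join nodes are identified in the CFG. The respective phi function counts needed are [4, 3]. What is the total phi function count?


Total phi functions = sum of phi functions at each join node
= 4 + 3 = 7

7


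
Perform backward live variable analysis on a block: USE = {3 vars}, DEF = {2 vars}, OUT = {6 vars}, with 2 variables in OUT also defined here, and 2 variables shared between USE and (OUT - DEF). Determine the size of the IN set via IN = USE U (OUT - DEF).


OUT - DEF: 6 - 2 = 4
|IN| = |USE| + |OUT - DEF| - |USE ∩ (OUT - DEF)| = 3 + 4 - 2 = 5

5


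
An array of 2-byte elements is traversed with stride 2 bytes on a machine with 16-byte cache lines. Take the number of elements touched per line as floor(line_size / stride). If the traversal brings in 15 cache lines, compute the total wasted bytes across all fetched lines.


Elements per line = floor(16 / 2) = 8
Bytes used per line = 8 * 2 = 16
Wasted per line = 16 - 16 = 0
Total wasted = 0 * 15 = 0

0


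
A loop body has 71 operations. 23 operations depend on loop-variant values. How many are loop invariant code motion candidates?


Invariant candidates = total - loop-dependent
= 71 - 23 = 48

48


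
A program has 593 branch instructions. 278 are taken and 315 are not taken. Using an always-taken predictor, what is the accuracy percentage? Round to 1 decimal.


Predictor: always-taken
Correct predictions = 278
Accuracy = 278 / 593 * 100 = 46.9%

46.9


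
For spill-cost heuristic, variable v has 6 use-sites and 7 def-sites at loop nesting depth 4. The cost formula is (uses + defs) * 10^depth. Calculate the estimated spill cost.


uses + defs = 6 + 7 = 13
10^4 = 10000
Spill cost = 13 * 10000 = 130000

130000


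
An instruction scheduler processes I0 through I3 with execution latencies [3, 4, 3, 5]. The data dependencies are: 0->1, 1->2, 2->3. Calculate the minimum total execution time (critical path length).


Compute longest path through dependency graph: dist(Ik) = max over predecessors of dist + latency(Ik).
dist(I0) = latency 3 = 3
dist(I1) = dist(I0) + 4 = 3 + 4 = 7
dist(I2) = dist(I1) + 3 = 7 + 3 = 10
dist(I3) = dist(I2) + 5 = 10 + 5 = 15
Critical path = max dist = 15

15


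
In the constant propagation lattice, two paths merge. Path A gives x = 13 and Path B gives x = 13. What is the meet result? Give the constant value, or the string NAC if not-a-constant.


Meet operation: if both paths give the same constant, result is that constant; if they differ, result is NAC (not-a-constant).
Path A: 13, Path B: 13 -> equal
Result: constant -> 13

13


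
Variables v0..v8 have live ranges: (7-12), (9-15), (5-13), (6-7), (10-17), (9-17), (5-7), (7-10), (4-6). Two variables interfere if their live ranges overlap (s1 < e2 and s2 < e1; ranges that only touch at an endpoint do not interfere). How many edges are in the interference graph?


Check all pairs for overlapping intervals.
Two intervals (s1,e1) and (s2,e2) overlap if s1 < e2 and s2 < e1.
v0 (7-12) vs v1..v8: overlaps v1, v2, v4, v5, v7 -> 5
v1 (9-15) vs v2..v8: overlaps v2, v4, v5, v7 -> 4
v2 (5-13) vs v3..v8: overlaps v3, v4, v5, v6, v7, v8 -> 6
v3 (6-7) vs v4..v8: overlaps v6 -> 1
v4 (10-17) vs v5..v8: overlaps v5 -> 1
v5 (9-17) vs v6..v8: overlaps v7 -> 1
v6 (5-7) vs v7..v8: overlaps v8 -> 1
v7 (7-10) vs v8: overlaps none -> 0
Total overlapping pairs = 5 + 4 + 6 + 1 + 1 + 1 + 1 + 0 = 19

19


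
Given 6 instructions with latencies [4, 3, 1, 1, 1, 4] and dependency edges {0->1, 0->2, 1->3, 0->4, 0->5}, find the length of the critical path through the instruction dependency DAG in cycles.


Compute longest path through dependency graph: dist(Ik) = max over predecessors of dist + latency(Ik).
dist(I0) = latency 4 = 4
dist(I1) = dist(I0) + 3 = 4 + 3 = 7
dist(I2) = dist(I0) + 1 = 4 + 1 = 5
dist(I3) = dist(I1) + 1 = 7 + 1 = 8
dist(I4) = dist(I0) + 1 = 4 + 1 = 5
dist(I5) = dist(I0) + 4 = 4 + 4 = 8
Critical path = max dist = 8

8


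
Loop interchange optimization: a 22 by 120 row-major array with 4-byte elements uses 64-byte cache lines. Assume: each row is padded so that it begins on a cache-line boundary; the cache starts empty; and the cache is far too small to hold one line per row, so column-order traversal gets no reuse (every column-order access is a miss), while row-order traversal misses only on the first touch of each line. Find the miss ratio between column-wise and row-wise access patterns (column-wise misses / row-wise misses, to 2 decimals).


Each row occupies 120 * 4 = 480 bytes and starts on a line boundary, so it spans ceil(480 / 64) = 8 cache lines.
Row-major traversal misses (one per line touched): 22 * ceil(120 * 4 / 64) = 176
Column-major traversal misses (no reuse, every access misses): 22 * 120 = 2640
Ratio = 2640 / 176 = 15.0

15.0


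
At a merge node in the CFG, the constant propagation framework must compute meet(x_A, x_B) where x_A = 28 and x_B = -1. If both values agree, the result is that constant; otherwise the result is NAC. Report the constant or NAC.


Meet operation: if both paths give the same constant, result is that constant; if they differ, result is NAC (not-a-constant).
Path A: 28, Path B: -1 -> differ
Result: not-a-constant -> NAC

NAC


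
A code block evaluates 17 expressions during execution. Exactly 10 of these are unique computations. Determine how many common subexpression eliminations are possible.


CSE count = total expressions - unique expressions
= 17 - 10 = 7

7


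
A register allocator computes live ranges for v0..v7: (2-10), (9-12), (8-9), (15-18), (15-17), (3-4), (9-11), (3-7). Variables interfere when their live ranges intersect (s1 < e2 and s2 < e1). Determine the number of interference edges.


Check all pairs for overlapping intervals.
Two intervals (s1,e1) and (s2,e2) overlap if s1 < e2 and s2 < e1.
v0 (2-10) vs v1..v7: overlaps v1, v2, v5, v6, v7 -> 5
v1 (9-12) vs v2..v7: overlaps v6 -> 1
v2 (8-9) vs v3..v7: overlaps none -> 0
v3 (15-18) vs v4..v7: overlaps v4 -> 1
v4 (15-17) vs v5..v7: overlaps none -> 0
v5 (3-4) vs v6..v7: overlaps v7 -> 1
v6 (9-11) vs v7: overlaps none -> 0
Total overlapping pairs = 5 + 1 + 0 + 1 + 0 + 1 + 0 = 8

8


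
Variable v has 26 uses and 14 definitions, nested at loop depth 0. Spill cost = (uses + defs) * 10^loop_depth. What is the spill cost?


uses + defs = 26 + 14 = 40
10^0 = 1
Spill cost = 40 * 1 = 40

40


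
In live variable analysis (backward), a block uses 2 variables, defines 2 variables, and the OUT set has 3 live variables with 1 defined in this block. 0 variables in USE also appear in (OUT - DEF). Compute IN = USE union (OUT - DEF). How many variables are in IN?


OUT - DEF: 3 - 1 = 2
|IN| = |USE| + |OUT - DEF| - |USE ∩ (OUT - DEF)| = 2 + 2 - 0 = 4

4


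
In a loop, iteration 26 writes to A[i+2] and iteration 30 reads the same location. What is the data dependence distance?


Distance = read iteration - write iteration
= 30 - 26 = 4

4


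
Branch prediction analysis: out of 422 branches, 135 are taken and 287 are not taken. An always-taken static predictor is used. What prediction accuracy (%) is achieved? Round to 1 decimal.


Predictor: always-taken
Correct predictions = 135
Accuracy = 135 / 422 * 100 = 32.0%

32.0


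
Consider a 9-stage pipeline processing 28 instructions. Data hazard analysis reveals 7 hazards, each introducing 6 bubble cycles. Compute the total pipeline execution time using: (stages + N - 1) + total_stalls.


Base cycles = 9 + 28 - 1 = 36
Total stalls = 7 * 6 = 42
Total = 36 + 42 = 78

78


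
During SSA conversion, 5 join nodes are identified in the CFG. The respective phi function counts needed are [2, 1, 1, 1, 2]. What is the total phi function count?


Total phi functions = sum of phi functions at each join node
= 2 + 1 + 1 + 1 + 2 = 7

7


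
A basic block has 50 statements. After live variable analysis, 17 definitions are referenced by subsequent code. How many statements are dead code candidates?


Dead code = total statements - live definitions
= 50 - 17 = 33

33


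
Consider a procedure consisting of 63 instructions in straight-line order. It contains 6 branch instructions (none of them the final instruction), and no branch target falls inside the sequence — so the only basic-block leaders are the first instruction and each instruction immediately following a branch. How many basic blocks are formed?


With no in-sequence branch targets, the leaders are the first instruction plus the instruction after each branch.
Number of basic blocks = branches + 1
= 6 + 1 = 7

7


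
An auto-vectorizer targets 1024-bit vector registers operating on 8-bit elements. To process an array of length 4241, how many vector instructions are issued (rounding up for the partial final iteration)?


Width = 1024 / 8 = 128 elements per vector op
Iterations = ceil(4241 / 128) = 34

34


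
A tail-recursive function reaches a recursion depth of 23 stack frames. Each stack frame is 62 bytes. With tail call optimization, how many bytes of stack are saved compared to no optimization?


Without TCO: 23 * 62 = 1426 bytes
With TCO: reuse 1 frame = 62 bytes
Savings = 1426 - 62 = 1364

1364


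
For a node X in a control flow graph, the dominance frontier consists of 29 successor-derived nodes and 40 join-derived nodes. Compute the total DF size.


DF(X) = direct successor contributions + join point contributions
= 29 + 40 = 69

69


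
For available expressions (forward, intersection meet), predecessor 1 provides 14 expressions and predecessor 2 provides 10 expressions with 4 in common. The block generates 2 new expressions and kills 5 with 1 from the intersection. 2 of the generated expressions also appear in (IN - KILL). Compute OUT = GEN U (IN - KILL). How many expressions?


IN = intersection of predecessors = 4
IN - KILL = 4 - 1 = 3
|OUT| = |GEN| + |IN - KILL| - |GEN ∩ (IN - KILL)| = 2 + 3 - 2 = 3

3


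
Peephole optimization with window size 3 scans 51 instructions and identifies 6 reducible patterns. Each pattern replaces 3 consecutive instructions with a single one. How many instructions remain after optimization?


Each match removes 2 instructions.
Total removed = 6 * 2 = 12
Remaining = 51 - 12 = 39

39


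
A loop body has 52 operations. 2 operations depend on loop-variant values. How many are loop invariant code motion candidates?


Invariant candidates = total - loop-dependent
= 52 - 2 = 50

50


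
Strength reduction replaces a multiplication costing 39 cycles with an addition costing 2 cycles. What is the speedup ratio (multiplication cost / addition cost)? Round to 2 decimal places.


Ratio = mult_cost / add_cost = 39 / 2 = 19.5

19.5


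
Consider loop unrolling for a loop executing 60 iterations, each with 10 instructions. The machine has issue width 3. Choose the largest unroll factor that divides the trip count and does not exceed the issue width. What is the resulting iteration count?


Largest divisor of 60 <= 3 is 3
New iterations = 60 / 3 = 20

20


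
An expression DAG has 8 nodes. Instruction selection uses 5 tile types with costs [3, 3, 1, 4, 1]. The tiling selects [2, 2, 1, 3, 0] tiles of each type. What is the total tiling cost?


Total cost = sum(count_i * cost_i)
= 2*3 + 2*3 + 1*1 + 3*4 + 0*1
= 25

25


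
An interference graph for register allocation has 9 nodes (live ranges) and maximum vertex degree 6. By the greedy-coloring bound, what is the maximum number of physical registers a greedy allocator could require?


Greedy coloring never needs more than (max_degree + 1) colors: when coloring a vertex, at most max_degree neighbors are already colored.
Upper bound = 6 + 1 = 7

7


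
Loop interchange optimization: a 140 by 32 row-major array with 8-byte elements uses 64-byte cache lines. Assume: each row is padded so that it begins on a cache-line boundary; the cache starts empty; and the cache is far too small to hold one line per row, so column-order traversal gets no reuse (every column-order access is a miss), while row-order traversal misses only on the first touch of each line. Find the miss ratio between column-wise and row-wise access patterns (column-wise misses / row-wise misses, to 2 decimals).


Each row occupies 32 * 8 = 256 bytes and starts on a line boundary, so it spans ceil(256 / 64) = 4 cache lines.
Row-major traversal misses (one per line touched): 140 * ceil(32 * 8 / 64) = 560
Column-major traversal misses (no reuse, every access misses): 140 * 32 = 4480
Ratio = 4480 / 560 = 8.0

8.0


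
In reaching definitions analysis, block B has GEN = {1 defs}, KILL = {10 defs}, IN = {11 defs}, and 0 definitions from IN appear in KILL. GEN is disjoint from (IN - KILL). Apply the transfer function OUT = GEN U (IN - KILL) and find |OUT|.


IN - KILL: 11 - 0 = 11 surviving definitions
OUT = GEN + surviving = 1 + 11 = 12

12


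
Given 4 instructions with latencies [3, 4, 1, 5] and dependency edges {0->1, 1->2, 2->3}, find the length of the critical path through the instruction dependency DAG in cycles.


Compute longest path through dependency graph: dist(Ik) = max over predecessors of dist + latency(Ik).
dist(I0) = latency 3 = 3
dist(I1) = dist(I0) + 4 = 3 + 4 = 7
dist(I2) = dist(I1) + 1 = 7 + 1 = 8
dist(I3) = dist(I2) + 5 = 8 + 5 = 13
Critical path = max dist = 13

13


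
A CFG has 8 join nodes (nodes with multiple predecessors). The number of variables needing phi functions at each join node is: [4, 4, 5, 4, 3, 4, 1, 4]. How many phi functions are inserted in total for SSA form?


Total phi functions = sum of phi functions at each join node
= 4 + 4 + 5 + 4 + 3 + 4 + 1 + 4 = 29

29


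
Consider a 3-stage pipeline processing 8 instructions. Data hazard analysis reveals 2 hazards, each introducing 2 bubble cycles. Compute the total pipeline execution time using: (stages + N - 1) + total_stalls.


Base cycles = 3 + 8 - 1 = 10
Total stalls = 2 * 2 = 4
Total = 10 + 4 = 14

14


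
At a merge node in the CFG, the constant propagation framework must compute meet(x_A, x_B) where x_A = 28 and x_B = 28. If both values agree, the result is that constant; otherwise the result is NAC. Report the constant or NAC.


Meet operation: if both paths give the same constant, result is that constant; if they differ, result is NAC (not-a-constant).
Path A: 28, Path B: 28 -> equal
Result: constant -> 28

28


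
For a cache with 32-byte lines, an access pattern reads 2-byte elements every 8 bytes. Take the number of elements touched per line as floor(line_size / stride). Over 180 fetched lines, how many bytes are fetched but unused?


Elements per line = floor(32 / 8) = 4
Bytes used per line = 4 * 2 = 8
Wasted per line = 32 - 8 = 24
Total wasted = 24 * 180 = 4320

4320


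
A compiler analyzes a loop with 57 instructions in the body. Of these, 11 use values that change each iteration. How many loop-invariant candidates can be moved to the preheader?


Invariant candidates = total - loop-dependent
= 57 - 11 = 46

46


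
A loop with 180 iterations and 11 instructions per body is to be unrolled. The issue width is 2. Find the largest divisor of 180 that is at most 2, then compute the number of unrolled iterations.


Largest divisor of 180 <= 2 is 2
New iterations = 180 / 2 = 90

90


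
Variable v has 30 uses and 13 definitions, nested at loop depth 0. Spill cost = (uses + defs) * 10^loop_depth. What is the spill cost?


uses + defs = 30 + 13 = 43
10^0 = 1
Spill cost = 43 * 1 = 43

43


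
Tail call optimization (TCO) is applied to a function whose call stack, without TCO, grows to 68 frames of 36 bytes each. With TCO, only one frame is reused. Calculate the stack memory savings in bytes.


Without TCO: 68 * 36 = 2448 bytes
With TCO: reuse 1 frame = 36 bytes
Savings = 2448 - 36 = 2412

2412


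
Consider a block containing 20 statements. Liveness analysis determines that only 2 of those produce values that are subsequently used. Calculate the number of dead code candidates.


Dead code = total statements - live definitions
= 20 - 2 = 18

18


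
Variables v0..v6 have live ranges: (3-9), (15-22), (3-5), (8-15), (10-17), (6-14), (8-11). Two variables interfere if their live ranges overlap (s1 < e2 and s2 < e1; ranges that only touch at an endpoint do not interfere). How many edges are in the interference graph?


Check all pairs for overlapping intervals.
Two intervals (s1,e1) and (s2,e2) overlap if s1 < e2 and s2 < e1.
v0 (3-9) vs v1..v6: overlaps v2, v3, v5, v6 -> 4
v1 (15-22) vs v2..v6: overlaps v4 -> 1
v2 (3-5) vs v3..v6: overlaps none -> 0
v3 (8-15) vs v4..v6: overlaps v4, v5, v6 -> 3
v4 (10-17) vs v5..v6: overlaps v5, v6 -> 2
v5 (6-14) vs v6: overlaps v6 -> 1
Total overlapping pairs = 4 + 1 + 0 + 3 + 2 + 1 = 11

11


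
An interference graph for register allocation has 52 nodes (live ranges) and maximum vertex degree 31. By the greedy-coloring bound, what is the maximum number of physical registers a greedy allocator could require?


Greedy coloring never needs more than (max_degree + 1) colors: when coloring a vertex, at most max_degree neighbors are already colored.
Upper bound = 31 + 1 = 32

32


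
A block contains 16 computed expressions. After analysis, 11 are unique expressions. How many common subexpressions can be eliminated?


CSE count = total expressions - unique expressions
= 16 - 11 = 5

5


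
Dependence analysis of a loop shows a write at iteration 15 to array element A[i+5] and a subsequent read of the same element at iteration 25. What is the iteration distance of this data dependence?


Distance = read iteration - write iteration
= 25 - 15 = 10

10


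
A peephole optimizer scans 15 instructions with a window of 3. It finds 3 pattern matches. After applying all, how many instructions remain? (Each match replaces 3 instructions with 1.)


Each match removes 2 instructions.
Total removed = 3 * 2 = 6
Remaining = 15 - 6 = 9

9


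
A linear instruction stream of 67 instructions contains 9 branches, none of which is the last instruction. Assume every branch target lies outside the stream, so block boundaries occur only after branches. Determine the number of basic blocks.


With no in-sequence branch targets, the leaders are the first instruction plus the instruction after each branch.
Number of basic blocks = branches + 1
= 9 + 1 = 10

10


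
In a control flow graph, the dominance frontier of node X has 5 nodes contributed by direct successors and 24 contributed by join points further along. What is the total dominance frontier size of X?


DF(X) = direct successor contributions + join point contributions
= 5 + 24 = 29

29


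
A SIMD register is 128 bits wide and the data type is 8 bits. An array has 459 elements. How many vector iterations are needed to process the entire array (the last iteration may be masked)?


Width = 128 / 8 = 16 elements per vector op
Iterations = ceil(459 / 16) = 29

29


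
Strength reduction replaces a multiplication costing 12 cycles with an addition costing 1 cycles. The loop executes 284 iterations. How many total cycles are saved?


Per-iteration saving = 12 - 1 = 11
Total saved = 284 * 11 = 3124

3124


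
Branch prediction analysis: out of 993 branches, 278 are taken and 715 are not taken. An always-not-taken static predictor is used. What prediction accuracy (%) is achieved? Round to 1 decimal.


Predictor: always-not-taken
Correct predictions = 715
Accuracy = 715 / 993 * 100 = 72.0%

72.0


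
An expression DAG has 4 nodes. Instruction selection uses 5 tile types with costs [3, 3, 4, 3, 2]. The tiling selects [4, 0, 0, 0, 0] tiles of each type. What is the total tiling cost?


Total cost = sum(count_i * cost_i)
= 4*3 + 0*3 + 0*4 + 0*3 + 0*2
= 12

12


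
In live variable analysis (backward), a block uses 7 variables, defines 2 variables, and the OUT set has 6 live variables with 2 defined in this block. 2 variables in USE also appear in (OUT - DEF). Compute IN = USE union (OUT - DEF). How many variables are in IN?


OUT - DEF: 6 - 2 = 4
|IN| = |USE| + |OUT - DEF| - |USE ∩ (OUT - DEF)| = 7 + 4 - 2 = 9

9


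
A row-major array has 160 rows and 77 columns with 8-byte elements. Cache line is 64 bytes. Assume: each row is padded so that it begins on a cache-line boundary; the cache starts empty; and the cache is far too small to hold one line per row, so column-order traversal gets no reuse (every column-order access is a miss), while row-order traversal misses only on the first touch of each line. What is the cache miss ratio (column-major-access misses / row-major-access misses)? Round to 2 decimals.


Each row occupies 77 * 8 = 616 bytes and starts on a line boundary, so it spans ceil(616 / 64) = 10 cache lines.
Row-major traversal misses (one per line touched): 160 * ceil(77 * 8 / 64) = 1600
Column-major traversal misses (no reuse, every access misses): 160 * 77 = 12320
Ratio = 12320 / 1600 = 7.7

7.7


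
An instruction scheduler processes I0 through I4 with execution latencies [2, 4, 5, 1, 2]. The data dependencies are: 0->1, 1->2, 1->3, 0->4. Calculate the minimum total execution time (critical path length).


Compute longest path through dependency graph: dist(Ik) = max over predecessors of dist + latency(Ik).
dist(I0) = latency 2 = 2
dist(I1) = dist(I0) + 4 = 2 + 4 = 6
dist(I2) = dist(I1) + 5 = 6 + 5 = 11
dist(I3) = dist(I1) + 1 = 6 + 1 = 7
dist(I4) = dist(I0) + 2 = 2 + 2 = 4
Critical path = max dist = 11

11


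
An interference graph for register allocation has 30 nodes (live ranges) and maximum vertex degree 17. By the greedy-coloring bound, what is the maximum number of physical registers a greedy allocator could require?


Greedy coloring never needs more than (max_degree + 1) colors: when coloring a vertex, at most max_degree neighbors are already colored.
Upper bound = 17 + 1 = 18

18


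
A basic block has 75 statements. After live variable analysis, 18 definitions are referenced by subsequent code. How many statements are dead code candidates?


Dead code = total statements - live definitions
= 75 - 18 = 57

57


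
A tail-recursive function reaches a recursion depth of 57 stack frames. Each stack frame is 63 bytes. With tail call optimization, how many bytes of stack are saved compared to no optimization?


Without TCO: 57 * 63 = 3591 bytes
With TCO: reuse 1 frame = 63 bytes
Savings = 3591 - 63 = 3528

3528


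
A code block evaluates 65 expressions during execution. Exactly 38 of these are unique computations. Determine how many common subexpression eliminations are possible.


CSE count = total expressions - unique expressions
= 65 - 38 = 27

27


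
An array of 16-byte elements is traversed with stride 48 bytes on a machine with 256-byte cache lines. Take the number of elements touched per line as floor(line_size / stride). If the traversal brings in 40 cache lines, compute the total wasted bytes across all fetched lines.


Elements per line = floor(256 / 48) = 5
Bytes used per line = 5 * 16 = 80
Wasted per line = 256 - 80 = 176
Total wasted = 176 * 40 = 7040

7040


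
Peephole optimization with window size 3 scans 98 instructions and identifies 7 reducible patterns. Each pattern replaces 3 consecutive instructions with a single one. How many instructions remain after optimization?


Each match removes 2 instructions.
Total removed = 7 * 2 = 14
Remaining = 98 - 14 = 84

84


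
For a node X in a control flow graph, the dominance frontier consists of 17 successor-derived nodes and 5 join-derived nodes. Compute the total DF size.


DF(X) = direct successor contributions + join point contributions
= 17 + 5 = 22

22


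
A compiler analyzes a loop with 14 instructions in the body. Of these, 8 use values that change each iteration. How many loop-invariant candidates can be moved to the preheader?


Invariant candidates = total - loop-dependent
= 14 - 8 = 6

6


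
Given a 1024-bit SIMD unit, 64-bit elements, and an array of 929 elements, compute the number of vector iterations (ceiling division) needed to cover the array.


Width = 1024 / 64 = 16 elements per vector op
Iterations = ceil(929 / 16) = 59

59


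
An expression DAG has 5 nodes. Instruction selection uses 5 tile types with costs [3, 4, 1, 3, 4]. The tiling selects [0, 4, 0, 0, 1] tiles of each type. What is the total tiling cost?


Total cost = sum(count_i * cost_i)
= 0*3 + 4*4 + 0*1 + 0*3 + 1*4
= 20

20


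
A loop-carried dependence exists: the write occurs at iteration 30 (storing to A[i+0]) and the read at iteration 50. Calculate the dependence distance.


Distance = read iteration - write iteration
= 50 - 30 = 20

20


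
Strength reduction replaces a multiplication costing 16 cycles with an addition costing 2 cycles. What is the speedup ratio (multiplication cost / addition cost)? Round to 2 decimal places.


Ratio = mult_cost / add_cost = 16 / 2 = 8.0

8.0


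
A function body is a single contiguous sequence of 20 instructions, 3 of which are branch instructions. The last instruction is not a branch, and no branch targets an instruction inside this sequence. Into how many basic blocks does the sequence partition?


With no in-sequence branch targets, the leaders are the first instruction plus the instruction after each branch.
Number of basic blocks = branches + 1
= 3 + 1 = 4

4


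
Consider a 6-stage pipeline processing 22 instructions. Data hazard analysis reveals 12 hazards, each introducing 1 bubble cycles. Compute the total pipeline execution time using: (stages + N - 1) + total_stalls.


Base cycles = 6 + 22 - 1 = 27
Total stalls = 12 * 1 = 12
Total = 27 + 12 = 39

39


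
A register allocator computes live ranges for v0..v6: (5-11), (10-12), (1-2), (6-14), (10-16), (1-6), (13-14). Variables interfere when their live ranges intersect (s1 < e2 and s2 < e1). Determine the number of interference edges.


Check all pairs for overlapping intervals.
Two intervals (s1,e1) and (s2,e2) overlap if s1 < e2 and s2 < e1.
v0 (5-11) vs v1..v6: overlaps v1, v3, v4, v5 -> 4
v1 (10-12) vs v2..v6: overlaps v3, v4 -> 2
v2 (1-2) vs v3..v6: overlaps v5 -> 1
v3 (6-14) vs v4..v6: overlaps v4, v6 -> 2
v4 (10-16) vs v5..v6: overlaps v6 -> 1
v5 (1-6) vs v6: overlaps none -> 0
Total overlapping pairs = 4 + 2 + 1 + 2 + 1 + 0 = 10

10


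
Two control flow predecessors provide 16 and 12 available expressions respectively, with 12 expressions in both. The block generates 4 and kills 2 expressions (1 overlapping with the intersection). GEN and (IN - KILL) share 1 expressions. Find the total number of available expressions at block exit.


IN = intersection of predecessors = 12
IN - KILL = 12 - 1 = 11
|OUT| = |GEN| + |IN - KILL| - |GEN ∩ (IN - KILL)| = 4 + 11 - 1 = 14

14


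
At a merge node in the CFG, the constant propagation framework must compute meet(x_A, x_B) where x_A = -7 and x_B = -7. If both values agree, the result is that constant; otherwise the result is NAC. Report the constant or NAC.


Meet operation: if both paths give the same constant, result is that constant; if they differ, result is NAC (not-a-constant).
Path A: -7, Path B: -7 -> equal
Result: constant -> -7

-7


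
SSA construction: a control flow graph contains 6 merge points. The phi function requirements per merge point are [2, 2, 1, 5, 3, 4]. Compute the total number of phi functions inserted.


Total phi functions = sum of phi functions at each join node
= 2 + 2 + 1 + 5 + 3 + 4 = 17

17


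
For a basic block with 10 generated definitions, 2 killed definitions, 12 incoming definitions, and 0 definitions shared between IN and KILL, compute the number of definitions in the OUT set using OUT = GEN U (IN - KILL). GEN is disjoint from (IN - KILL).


IN - KILL: 12 - 0 = 12 surviving definitions
OUT = GEN + surviving = 10 + 12 = 22

22


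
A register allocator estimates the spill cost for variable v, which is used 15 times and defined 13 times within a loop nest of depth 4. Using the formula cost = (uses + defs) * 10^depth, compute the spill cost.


uses + defs = 15 + 13 = 28
10^4 = 10000
Spill cost = 28 * 10000 = 280000

280000


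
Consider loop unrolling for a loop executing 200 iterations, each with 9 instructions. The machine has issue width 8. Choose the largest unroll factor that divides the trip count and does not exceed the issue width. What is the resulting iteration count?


Largest divisor of 200 <= 8 is 8
New iterations = 200 / 8 = 25

25


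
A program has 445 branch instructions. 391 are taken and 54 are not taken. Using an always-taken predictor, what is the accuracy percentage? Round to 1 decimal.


Predictor: always-taken
Correct predictions = 391
Accuracy = 391 / 445 * 100 = 87.9%

87.9


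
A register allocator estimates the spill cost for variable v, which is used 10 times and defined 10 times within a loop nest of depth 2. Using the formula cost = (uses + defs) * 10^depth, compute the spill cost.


uses + defs = 10 + 10 = 20
10^2 = 100
Spill cost = 20 * 100 = 2000

2000


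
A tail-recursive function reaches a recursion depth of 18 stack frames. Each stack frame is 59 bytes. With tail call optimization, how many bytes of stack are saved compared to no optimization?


Without TCO: 18 * 59 = 1062 bytes
With TCO: reuse 1 frame = 59 bytes
Savings = 1062 - 59 = 1003

1003


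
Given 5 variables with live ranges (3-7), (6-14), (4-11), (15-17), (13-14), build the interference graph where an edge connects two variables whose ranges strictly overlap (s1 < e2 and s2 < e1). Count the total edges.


Check all pairs for overlapping intervals.
Two intervals (s1,e1) and (s2,e2) overlap if s1 < e2 and s2 < e1.
v0 (3-7) vs v1..v4: overlaps v1, v2 -> 2
v1 (6-14) vs v2..v4: overlaps v2, v4 -> 2
v2 (4-11) vs v3..v4: overlaps none -> 0
v3 (15-17) vs v4: overlaps none -> 0
Total overlapping pairs = 2 + 2 + 0 + 0 = 4

4


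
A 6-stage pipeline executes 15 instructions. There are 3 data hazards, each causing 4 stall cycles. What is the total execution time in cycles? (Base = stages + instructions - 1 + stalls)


Base cycles = 6 + 15 - 1 = 20
Total stalls = 3 * 4 = 12
Total = 20 + 12 = 32

32


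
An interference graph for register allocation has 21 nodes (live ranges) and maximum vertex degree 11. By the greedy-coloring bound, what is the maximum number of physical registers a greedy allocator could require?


Greedy coloring never needs more than (max_degree + 1) colors: when coloring a vertex, at most max_degree neighbors are already colored.
Upper bound = 11 + 1 = 12

12


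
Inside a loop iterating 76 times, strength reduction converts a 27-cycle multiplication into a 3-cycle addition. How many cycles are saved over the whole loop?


Per-iteration saving = 27 - 3 = 24
Total saved = 76 * 24 = 1824

1824


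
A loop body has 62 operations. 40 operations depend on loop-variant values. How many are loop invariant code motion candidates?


Invariant candidates = total - loop-dependent
= 62 - 40 = 22

22


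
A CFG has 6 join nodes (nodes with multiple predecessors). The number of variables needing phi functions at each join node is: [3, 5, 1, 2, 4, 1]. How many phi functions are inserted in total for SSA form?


Total phi functions = sum of phi functions at each join node
= 3 + 5 + 1 + 2 + 4 + 1 = 16

16


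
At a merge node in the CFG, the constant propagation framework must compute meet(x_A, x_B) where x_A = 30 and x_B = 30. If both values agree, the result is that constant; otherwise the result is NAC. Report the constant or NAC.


Meet operation: if both paths give the same constant, result is that constant; if they differ, result is NAC (not-a-constant).
Path A: 30, Path B: 30 -> equal
Result: constant -> 30

30


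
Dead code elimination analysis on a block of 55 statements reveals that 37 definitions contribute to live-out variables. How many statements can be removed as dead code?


Dead code = total statements - live definitions
= 55 - 37 = 18

18


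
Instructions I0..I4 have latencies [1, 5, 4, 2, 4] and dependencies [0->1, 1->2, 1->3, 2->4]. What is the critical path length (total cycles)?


Compute longest path through dependency graph: dist(Ik) = max over predecessors of dist + latency(Ik).
dist(I0) = latency 1 = 1
dist(I1) = dist(I0) + 5 = 1 + 5 = 6
dist(I2) = dist(I1) + 4 = 6 + 4 = 10
dist(I3) = dist(I1) + 2 = 6 + 2 = 8
dist(I4) = dist(I2) + 4 = 10 + 4 = 14
Critical path = max dist = 14

14


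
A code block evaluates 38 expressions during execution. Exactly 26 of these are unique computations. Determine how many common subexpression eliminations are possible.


CSE count = total expressions - unique expressions
= 38 - 26 = 12

12


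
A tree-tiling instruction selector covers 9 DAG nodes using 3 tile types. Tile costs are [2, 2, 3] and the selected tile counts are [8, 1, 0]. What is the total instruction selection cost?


Total cost = sum(count_i * cost_i)
= 8*2 + 1*2 + 0*3
= 18

18


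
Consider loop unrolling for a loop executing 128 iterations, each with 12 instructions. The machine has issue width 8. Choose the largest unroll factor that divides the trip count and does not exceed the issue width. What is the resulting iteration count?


Largest divisor of 128 <= 8 is 8
New iterations = 128 / 8 = 16

16


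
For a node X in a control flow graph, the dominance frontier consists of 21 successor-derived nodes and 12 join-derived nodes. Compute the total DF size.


DF(X) = direct successor contributions + join point contributions
= 21 + 12 = 33

33


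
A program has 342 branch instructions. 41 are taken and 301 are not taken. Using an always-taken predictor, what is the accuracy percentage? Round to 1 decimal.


Predictor: always-taken
Correct predictions = 41
Accuracy = 41 / 342 * 100 = 12.0%

12.0


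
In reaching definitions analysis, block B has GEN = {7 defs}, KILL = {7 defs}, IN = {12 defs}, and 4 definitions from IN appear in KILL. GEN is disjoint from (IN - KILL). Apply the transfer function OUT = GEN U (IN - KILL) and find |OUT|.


IN - KILL: 12 - 4 = 8 surviving definitions
OUT = GEN + surviving = 7 + 8 = 15

15


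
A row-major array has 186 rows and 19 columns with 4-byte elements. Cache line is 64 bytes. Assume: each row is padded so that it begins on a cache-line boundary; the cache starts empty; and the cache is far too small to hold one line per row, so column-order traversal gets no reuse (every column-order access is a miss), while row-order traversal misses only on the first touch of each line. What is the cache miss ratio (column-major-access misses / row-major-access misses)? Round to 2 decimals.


Each row occupies 19 * 4 = 76 bytes and starts on a line boundary, so it spans ceil(76 / 64) = 2 cache lines.
Row-major traversal misses (one per line touched): 186 * ceil(19 * 4 / 64) = 372
Column-major traversal misses (no reuse, every access misses): 186 * 19 = 3534
Ratio = 3534 / 372 = 9.5

9.5


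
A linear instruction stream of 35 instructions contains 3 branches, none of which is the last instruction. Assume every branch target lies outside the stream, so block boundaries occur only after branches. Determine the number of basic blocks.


With no in-sequence branch targets, the leaders are the first instruction plus the instruction after each branch.
Number of basic blocks = branches + 1
= 3 + 1 = 4

4
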